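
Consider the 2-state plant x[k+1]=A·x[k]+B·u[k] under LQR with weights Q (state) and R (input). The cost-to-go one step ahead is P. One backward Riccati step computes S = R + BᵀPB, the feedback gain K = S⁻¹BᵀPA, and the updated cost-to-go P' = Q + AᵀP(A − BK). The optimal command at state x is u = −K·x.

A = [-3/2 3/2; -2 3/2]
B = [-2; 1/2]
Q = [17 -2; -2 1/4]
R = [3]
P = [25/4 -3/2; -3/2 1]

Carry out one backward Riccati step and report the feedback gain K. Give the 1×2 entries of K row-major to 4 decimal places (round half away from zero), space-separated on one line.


BᵀP = [-13.2500 3.5000]
S = R + BᵀPB = [3] + [28.2500] = [31.2500]
BᵀPA = [12.8750 -14.6250]
K = S⁻¹·BᵀPA = [0.4120 -0.4680]
A−BK = [-0.6760 0.5640; -2.2060 1.7340]
AᵀP(A−BK) = [3.7580 -3.1620; -3.1620 2.7180]
P' = Q + AᵀP(A−BK) = [20.7580 -5.1620; -5.1620 2.9680]
tr(P') = 23.7260

0.4120 -0.4680


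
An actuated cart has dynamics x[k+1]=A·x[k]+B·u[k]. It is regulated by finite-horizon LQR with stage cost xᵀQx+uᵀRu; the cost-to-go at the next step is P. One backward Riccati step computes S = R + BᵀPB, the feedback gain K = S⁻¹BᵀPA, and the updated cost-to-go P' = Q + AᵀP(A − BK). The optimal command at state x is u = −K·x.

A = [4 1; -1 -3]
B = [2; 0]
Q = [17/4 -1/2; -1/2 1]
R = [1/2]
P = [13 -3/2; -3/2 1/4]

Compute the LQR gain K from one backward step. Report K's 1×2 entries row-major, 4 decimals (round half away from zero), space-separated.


BᵀP = [26.0000 -3.0000]
S = R + BᵀPB = [1/2] + [52.0000] = [52.5000]
BᵀPA = [107.0000 35.0000]
K = S⁻¹·BᵀPA = [2.0381 0.6667]
A−BK = [-0.0762 -0.3333; -1.0000 -3.0000]
AᵀP(A−BK) = [2.1738 0.9167; 0.9167 0.9167]
P' = Q + AᵀP(A−BK) = [6.4238 0.4167; 0.4167 1.9167]
tr(P') = 8.3405

2.0381 0.6667


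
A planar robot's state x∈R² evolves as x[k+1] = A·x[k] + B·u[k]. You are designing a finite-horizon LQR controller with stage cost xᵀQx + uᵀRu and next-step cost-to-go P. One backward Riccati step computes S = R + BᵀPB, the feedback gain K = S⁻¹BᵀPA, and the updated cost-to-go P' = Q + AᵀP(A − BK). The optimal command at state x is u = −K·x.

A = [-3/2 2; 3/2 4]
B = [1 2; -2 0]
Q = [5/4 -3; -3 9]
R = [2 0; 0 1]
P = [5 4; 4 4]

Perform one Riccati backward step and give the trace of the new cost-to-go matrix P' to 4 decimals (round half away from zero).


BᵀP = [-3.0000 -4.0000; 10.0000 8.0000]
S = R + BᵀPB = [2 0; 0 1] + [5.0000 -6.0000; -6.0000 20.0000] = [7.0000 -6.0000; -6.0000 21.0000]
BᵀPA = [-1.5000 -22.0000; -3.0000 52.0000]
K = S⁻¹·BᵀPA = [-0.4459 -1.3514; -0.2703 2.0901]
A−BK = [-0.5135 -0.8288; 0.6081 1.2973]
AᵀP(A−BK) = [0.7703 1.2432; 1.2432 9.5856]
P' = Q + AᵀP(A−BK) = [2.0203 -1.7568; -1.7568 18.5856]
tr(P') = 20.6059

20.6059


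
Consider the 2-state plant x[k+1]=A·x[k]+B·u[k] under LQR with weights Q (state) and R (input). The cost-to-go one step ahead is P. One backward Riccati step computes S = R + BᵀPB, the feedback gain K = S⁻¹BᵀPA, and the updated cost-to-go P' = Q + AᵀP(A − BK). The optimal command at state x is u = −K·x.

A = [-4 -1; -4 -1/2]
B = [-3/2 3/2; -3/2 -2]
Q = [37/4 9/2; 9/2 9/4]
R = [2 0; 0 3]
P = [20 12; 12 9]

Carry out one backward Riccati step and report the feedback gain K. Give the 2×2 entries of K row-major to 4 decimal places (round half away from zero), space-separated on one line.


2.6201 0.5175 -0.0349 -0.1119

BᵀP = [-48.0000 -31.5000; 6.0000 0.0000]
S = R + BᵀPB = [2 0; 0 3] + [119.2500 -9.0000; -9.0000 9.0000] = [121.2500 -9.0000; -9.0000 12.0000]
BᵀPA = [318.0000 63.7500; -24.0000 -6.0000]
K = S⁻¹·BᵀPA = [2.6201 0.5175; -0.0349 -0.1119]
A−BK = [-0.0175 -0.0559; -0.1397 0.0524]
AᵀP(A−BK) = [13.9738 2.7598; 2.7598 0.5901]
P' = Q + AᵀP(A−BK) = [23.2238 7.2598; 7.2598 2.8401]
tr(P') = 26.0639


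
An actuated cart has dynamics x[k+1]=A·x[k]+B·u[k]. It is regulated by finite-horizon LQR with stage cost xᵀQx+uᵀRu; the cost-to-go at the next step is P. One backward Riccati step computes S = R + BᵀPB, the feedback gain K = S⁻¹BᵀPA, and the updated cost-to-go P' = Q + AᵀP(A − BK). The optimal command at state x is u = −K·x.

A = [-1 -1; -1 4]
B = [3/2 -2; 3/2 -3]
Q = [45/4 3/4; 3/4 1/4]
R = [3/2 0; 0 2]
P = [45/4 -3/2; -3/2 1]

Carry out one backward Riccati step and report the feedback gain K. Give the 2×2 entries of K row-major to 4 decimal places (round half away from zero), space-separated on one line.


-0.3470 -1.5457 0.2271 -0.6246

BᵀP = [14.6250 -0.7500; -18.0000 0.0000]
S = R + BᵀPB = [3/2 0; 0 2] + [20.8125 -27.0000; -27.0000 36.0000] = [22.3125 -27.0000; -27.0000 38.0000]
BᵀPA = [-13.8750 -17.6250; 18.0000 18.0000]
K = S⁻¹·BᵀPA = [-0.3470 -1.5457; 0.2271 -0.6246]
A−BK = [-0.0252 0.0694; 0.2019 4.4448]
AᵀP(A−BK) = [0.3470 1.5457; 1.5457 23.2492]
P' = Q + AᵀP(A−BK) = [11.5970 2.2957; 2.2957 23.4992]
tr(P') = 35.0962


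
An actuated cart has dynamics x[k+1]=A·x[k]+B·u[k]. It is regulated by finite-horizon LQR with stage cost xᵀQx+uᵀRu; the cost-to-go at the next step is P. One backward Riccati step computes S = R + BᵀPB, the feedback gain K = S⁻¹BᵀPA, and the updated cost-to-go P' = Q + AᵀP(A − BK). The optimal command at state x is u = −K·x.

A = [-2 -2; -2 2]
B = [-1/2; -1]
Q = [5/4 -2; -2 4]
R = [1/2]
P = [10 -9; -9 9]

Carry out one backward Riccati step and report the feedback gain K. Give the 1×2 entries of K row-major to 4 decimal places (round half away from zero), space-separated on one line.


0.3333 -5.6667

BᵀP = [4.0000 -4.5000]
S = R + BᵀPB = [1/2] + [2.5000] = [3.0000]
BᵀPA = [1.0000 -17.0000]
K = S⁻¹·BᵀPA = [0.3333 -5.6667]
A−BK = [-1.8333 -4.8333; -1.6667 -3.6667]
AᵀP(A−BK) = [3.6667 9.6667; 9.6667 51.6667]
P' = Q + AᵀP(A−BK) = [4.9167 7.6667; 7.6667 55.6667]
tr(P') = 60.5833


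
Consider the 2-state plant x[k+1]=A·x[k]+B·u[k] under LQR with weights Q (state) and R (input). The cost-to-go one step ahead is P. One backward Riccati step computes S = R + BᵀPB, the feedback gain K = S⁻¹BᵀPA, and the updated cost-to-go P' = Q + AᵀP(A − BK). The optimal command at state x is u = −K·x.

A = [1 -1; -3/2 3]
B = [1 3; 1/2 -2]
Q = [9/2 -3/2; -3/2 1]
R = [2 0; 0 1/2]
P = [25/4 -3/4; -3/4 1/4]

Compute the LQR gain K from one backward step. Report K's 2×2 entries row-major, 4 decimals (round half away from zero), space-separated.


-0.0360 0.1389 0.3753 -0.4662

BᵀP = [5.8750 -0.6250; 20.2500 -2.7500]
S = R + BᵀPB = [2 0; 0 1/2] + [5.5625 18.8750; 18.8750 66.2500] = [7.5625 18.8750; 18.8750 66.7500]
BᵀPA = [6.8125 -7.7500; 24.3750 -28.5000]
K = S⁻¹·BᵀPA = [-0.0360 0.1389; 0.3753 -0.4662]
A−BK = [-0.0900 0.2598; -0.7313 1.9981]
AᵀP(A−BK) = [0.1586 -0.3316; -0.3316 0.7886]
P' = Q + AᵀP(A−BK) = [4.6586 -1.8316; -1.8316 1.7886]
tr(P') = 6.4472


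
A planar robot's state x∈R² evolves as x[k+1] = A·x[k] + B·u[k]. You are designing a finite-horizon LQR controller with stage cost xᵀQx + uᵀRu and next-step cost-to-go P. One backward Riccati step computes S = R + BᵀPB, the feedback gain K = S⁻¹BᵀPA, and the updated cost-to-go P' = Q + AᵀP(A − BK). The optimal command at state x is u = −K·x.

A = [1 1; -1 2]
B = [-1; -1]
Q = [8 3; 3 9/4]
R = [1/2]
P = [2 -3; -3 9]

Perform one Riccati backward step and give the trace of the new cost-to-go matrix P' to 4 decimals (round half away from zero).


BᵀP = [1.0000 -6.0000]
S = R + BᵀPB = [1/2] + [5.0000] = [5.5000]
BᵀPA = [7.0000 -11.0000]
K = S⁻¹·BᵀPA = [1.2727 -2.0000]
A−BK = [2.2727 -1.0000; 0.2727 0.0000]
AᵀP(A−BK) = [8.0909 -5.0000; -5.0000 4.0000]
P' = Q + AᵀP(A−BK) = [16.0909 -2.0000; -2.0000 6.2500]
tr(P') = 22.3409

22.3409


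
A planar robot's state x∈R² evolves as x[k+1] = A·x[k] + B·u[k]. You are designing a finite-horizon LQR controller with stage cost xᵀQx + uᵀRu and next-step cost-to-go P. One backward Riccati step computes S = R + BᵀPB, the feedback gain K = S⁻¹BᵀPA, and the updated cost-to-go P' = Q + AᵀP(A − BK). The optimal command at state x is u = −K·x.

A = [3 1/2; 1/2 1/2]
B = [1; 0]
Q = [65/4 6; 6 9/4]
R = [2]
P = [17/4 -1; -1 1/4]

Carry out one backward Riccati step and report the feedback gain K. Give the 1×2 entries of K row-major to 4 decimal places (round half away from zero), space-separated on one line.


BᵀP = [4.2500 -1.0000]
S = R + BᵀPB = [2] + [4.2500] = [6.2500]
BᵀPA = [12.2500 1.6250]
K = S⁻¹·BᵀPA = [1.9600 0.2600]
A−BK = [1.0400 0.2400; 0.5000 0.5000]
AᵀP(A−BK) = [11.3025 1.5025; 1.5025 0.2025]
P' = Q + AᵀP(A−BK) = [27.5525 7.5025; 7.5025 2.4525]
tr(P') = 30.0050

1.9600 0.2600


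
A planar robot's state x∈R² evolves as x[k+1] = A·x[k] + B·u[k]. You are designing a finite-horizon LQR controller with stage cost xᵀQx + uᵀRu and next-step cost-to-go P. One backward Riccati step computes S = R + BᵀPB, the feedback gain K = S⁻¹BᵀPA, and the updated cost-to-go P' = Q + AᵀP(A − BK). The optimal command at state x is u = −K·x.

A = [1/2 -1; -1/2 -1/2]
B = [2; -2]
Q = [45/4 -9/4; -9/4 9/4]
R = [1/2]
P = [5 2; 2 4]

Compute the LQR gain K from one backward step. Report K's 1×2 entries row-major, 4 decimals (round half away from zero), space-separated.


0.2439 -0.1951

BᵀP = [6.0000 -4.0000]
S = R + BᵀPB = [1/2] + [20.0000] = [20.5000]
BᵀPA = [5.0000 -4.0000]
K = S⁻¹·BᵀPA = [0.2439 -0.1951]
A−BK = [0.0122 -0.6098; -0.0122 -0.8902]
AᵀP(A−BK) = [0.0305 -0.0244; -0.0244 7.2195]
P' = Q + AᵀP(A−BK) = [11.2805 -2.2744; -2.2744 9.4695]
tr(P') = 20.7500


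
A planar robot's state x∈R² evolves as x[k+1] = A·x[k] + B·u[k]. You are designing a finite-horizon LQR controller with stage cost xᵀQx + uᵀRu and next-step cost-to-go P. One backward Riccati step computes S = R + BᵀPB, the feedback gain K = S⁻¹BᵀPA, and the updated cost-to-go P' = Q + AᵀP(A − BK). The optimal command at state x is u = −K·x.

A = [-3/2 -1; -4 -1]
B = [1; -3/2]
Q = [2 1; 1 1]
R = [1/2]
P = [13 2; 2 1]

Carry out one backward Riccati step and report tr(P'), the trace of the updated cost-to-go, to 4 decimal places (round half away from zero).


49.3013

BᵀP = [10.0000 0.5000]
S = R + BᵀPB = [1/2] + [9.2500] = [9.7500]
BᵀPA = [-17.0000 -10.5000]
K = S⁻¹·BᵀPA = [-1.7436 -1.0769]
A−BK = [0.2436 0.0769; -6.6154 -2.6154]
AᵀP(A−BK) = [39.6090 16.1923; 16.1923 6.6923]
P' = Q + AᵀP(A−BK) = [41.6090 17.1923; 17.1923 7.6923]
tr(P') = 49.3013


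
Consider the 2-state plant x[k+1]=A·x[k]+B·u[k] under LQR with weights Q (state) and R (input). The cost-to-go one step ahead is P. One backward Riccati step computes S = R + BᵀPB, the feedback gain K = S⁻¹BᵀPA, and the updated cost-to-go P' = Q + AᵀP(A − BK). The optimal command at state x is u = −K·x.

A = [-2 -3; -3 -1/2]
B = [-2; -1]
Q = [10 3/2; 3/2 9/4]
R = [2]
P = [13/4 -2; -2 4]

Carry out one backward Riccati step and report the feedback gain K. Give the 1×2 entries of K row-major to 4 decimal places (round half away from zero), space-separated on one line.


BᵀP = [-4.5000 0.0000]
S = R + BᵀPB = [2] + [9.0000] = [11.0000]
BᵀPA = [9.0000 13.5000]
K = S⁻¹·BᵀPA = [0.8182 1.2273]
A−BK = [-0.3636 -0.5455; -2.1818 0.7273]
AᵀP(A−BK) = [17.6364 -5.5455; -5.5455 7.6818]
P' = Q + AᵀP(A−BK) = [27.6364 -4.0455; -4.0455 9.9318]
tr(P') = 37.5682

0.8182 1.2273


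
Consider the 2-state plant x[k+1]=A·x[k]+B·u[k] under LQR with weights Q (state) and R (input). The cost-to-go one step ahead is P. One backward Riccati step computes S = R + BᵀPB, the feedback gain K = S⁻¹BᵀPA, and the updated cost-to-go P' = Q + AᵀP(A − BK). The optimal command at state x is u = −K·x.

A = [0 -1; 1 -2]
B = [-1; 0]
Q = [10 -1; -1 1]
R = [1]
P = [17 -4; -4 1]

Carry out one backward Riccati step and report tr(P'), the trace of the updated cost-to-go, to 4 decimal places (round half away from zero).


11.6111

BᵀP = [-17.0000 4.0000]
S = R + BᵀPB = [1] + [17.0000] = [18.0000]
BᵀPA = [4.0000 9.0000]
K = S⁻¹·BᵀPA = [0.2222 0.5000]
A−BK = [0.2222 -0.5000; 1.0000 -2.0000]
AᵀP(A−BK) = [0.1111 0.0000; 0.0000 0.5000]
P' = Q + AᵀP(A−BK) = [10.1111 -1.0000; -1.0000 1.5000]
tr(P') = 11.6111


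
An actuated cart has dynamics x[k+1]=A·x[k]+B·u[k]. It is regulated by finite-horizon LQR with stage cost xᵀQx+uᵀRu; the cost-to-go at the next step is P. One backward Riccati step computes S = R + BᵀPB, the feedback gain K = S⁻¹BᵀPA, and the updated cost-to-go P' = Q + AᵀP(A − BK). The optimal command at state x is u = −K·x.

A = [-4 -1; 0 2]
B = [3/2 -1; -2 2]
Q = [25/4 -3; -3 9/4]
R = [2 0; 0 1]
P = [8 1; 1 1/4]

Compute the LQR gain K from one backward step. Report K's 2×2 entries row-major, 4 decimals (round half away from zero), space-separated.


-1.8462 -0.3077 1.5385 0.4231

BᵀP = [10.0000 1.0000; -6.0000 -0.5000]
S = R + BᵀPB = [2 0; 0 1] + [13.0000 -8.0000; -8.0000 5.0000] = [15.0000 -8.0000; -8.0000 6.0000]
BᵀPA = [-40.0000 -8.0000; 24.0000 5.0000]
K = S⁻¹·BᵀPA = [-1.8462 -0.3077; 1.5385 0.4231]
A−BK = [0.3077 -0.1154; -6.7692 0.5385]
AᵀP(A−BK) = [17.2308 1.5385; 1.5385 0.4231]
P' = Q + AᵀP(A−BK) = [23.4808 -1.4615; -1.4615 2.6731]
tr(P') = 26.1538


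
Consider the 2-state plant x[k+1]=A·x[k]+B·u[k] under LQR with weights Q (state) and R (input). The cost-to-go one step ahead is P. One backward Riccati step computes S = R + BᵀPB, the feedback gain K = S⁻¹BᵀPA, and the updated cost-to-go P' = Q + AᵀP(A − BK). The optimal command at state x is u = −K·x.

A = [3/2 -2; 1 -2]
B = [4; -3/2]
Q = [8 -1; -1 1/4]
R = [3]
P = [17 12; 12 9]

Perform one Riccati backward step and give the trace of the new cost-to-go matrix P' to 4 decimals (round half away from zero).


BᵀP = [50.0000 34.5000]
S = R + BᵀPB = [3] + [148.2500] = [151.2500]
BᵀPA = [109.5000 -169.0000]
K = S⁻¹·BᵀPA = [0.7240 -1.1174]
A−BK = [-1.3959 2.4694; 2.0860 -3.6760]
AᵀP(A−BK) = [3.9756 -6.6496; -6.6496 11.1669]
P' = Q + AᵀP(A−BK) = [11.9756 -7.6496; -7.6496 11.4169]
tr(P') = 23.3926

23.3926


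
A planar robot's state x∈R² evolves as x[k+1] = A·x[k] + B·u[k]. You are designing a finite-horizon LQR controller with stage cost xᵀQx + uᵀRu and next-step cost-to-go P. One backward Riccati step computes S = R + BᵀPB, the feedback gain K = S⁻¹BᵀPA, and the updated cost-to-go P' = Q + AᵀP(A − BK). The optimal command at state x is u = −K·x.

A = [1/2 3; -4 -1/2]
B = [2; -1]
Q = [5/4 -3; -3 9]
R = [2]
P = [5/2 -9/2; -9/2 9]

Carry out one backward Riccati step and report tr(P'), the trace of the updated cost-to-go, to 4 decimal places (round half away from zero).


24.0272

BᵀP = [9.5000 -18.0000]
S = R + BᵀPB = [2] + [37.0000] = [39.0000]
BᵀPA = [76.7500 37.5000]
K = S⁻¹·BᵀPA = [1.9679 0.9615]
A−BK = [-3.4359 1.0769; -2.0321 0.4615]
AᵀP(A−BK) = [11.5849 3.0769; 3.0769 2.1923]
P' = Q + AᵀP(A−BK) = [12.8349 0.0769; 0.0769 11.1923]
tr(P') = 24.0272


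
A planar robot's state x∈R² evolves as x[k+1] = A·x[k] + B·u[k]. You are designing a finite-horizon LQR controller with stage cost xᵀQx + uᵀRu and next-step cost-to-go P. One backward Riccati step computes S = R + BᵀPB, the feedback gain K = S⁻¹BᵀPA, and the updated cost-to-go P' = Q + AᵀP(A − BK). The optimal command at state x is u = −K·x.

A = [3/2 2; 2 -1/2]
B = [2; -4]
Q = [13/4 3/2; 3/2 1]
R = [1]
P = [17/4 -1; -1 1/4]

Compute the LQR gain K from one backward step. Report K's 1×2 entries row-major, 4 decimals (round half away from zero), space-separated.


0.3355 0.6974

BᵀP = [12.5000 -3.0000]
S = R + BᵀPB = [1] + [37.0000] = [38.0000]
BᵀPA = [12.7500 26.5000]
K = S⁻¹·BᵀPA = [0.3355 0.6974]
A−BK = [0.8289 0.6053; 3.3421 2.2895]
AᵀP(A−BK) = [0.2845 0.3586; 0.3586 0.5822]
P' = Q + AᵀP(A−BK) = [3.5345 1.8586; 1.8586 1.5822]
tr(P') = 5.1168


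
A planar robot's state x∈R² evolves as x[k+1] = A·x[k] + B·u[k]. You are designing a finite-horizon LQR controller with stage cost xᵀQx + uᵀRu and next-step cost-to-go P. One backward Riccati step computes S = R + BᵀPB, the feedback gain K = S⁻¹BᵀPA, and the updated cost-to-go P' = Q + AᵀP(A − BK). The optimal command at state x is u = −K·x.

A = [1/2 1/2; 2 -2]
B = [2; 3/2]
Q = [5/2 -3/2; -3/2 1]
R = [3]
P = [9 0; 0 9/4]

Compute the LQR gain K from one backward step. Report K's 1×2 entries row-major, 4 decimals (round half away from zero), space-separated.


BᵀP = [18.0000 3.3750]
S = R + BᵀPB = [3] + [41.0625] = [44.0625]
BᵀPA = [15.7500 2.2500]
K = S⁻¹·BᵀPA = [0.3574 0.0511]
A−BK = [-0.2149 0.3979; 1.4638 -2.0766]
AᵀP(A−BK) = [5.6202 -7.5543; -7.5543 11.1351]
P' = Q + AᵀP(A−BK) = [8.1202 -9.0543; -9.0543 12.1351]
tr(P') = 20.2553

0.3574 0.0511


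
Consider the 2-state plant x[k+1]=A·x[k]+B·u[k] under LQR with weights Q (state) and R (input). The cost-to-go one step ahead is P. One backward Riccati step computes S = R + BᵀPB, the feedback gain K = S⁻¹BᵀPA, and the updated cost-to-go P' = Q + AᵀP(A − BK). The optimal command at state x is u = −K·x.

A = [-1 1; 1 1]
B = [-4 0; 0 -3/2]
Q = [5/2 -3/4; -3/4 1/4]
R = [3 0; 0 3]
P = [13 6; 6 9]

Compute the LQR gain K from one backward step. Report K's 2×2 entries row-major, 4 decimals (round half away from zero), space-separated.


BᵀP = [-52.0000 -24.0000; -9.0000 -13.5000]
S = R + BᵀPB = [3 0; 0 3] + [208.0000 36.0000; 36.0000 20.2500] = [211.0000 36.0000; 36.0000 23.2500]
BᵀPA = [28.0000 -76.0000; -4.5000 -22.5000]
K = S⁻¹·BᵀPA = [0.2252 -0.2651; -0.5423 -0.5572]
A−BK = [-0.0991 -0.0605; 0.1866 0.1641]
AᵀP(A−BK) = [1.2535 0.9156; 0.9156 1.3133]
P' = Q + AᵀP(A−BK) = [3.7535 0.1656; 0.1656 1.5633]
tr(P') = 5.3168

0.2252 -0.2651 -0.5423 -0.5572


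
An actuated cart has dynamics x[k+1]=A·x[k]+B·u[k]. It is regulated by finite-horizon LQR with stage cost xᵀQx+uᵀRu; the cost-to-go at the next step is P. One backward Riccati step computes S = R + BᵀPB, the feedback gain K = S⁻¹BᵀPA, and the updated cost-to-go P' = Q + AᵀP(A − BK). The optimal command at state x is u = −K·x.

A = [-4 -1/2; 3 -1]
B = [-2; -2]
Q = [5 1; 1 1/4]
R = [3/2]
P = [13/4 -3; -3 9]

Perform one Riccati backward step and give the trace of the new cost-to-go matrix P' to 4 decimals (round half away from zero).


BᵀP = [-0.5000 -12.0000]
S = R + BᵀPB = [3/2] + [25.0000] = [26.5000]
BᵀPA = [-34.0000 12.2500]
K = S⁻¹·BᵀPA = [-1.2830 0.4623]
A−BK = [-6.5660 0.4245; 0.4340 -0.0755]
AᵀP(A−BK) = [161.3774 -12.2830; -12.2830 1.1498]
P' = Q + AᵀP(A−BK) = [166.3774 -11.2830; -11.2830 1.3998]
tr(P') = 167.7771

167.7771


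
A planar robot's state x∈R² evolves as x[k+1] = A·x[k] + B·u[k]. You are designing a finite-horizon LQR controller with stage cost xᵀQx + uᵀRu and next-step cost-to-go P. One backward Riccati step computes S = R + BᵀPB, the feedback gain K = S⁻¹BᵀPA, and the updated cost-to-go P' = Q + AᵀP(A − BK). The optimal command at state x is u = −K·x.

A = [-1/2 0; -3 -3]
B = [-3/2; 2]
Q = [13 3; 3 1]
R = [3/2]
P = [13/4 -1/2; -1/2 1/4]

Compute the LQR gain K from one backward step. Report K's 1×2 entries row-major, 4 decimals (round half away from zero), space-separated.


-0.0634 -0.2927

BᵀP = [-5.8750 1.2500]
S = R + BᵀPB = [3/2] + [11.3125] = [12.8125]
BᵀPA = [-0.8125 -3.7500]
K = S⁻¹·BᵀPA = [-0.0634 -0.2927]
A−BK = [-0.5951 -0.4390; -2.8732 -2.4146]
AᵀP(A−BK) = [1.5110 1.2622; 1.2622 1.1524]
P' = Q + AᵀP(A−BK) = [14.5110 4.2622; 4.2622 2.1524]
tr(P') = 16.6634


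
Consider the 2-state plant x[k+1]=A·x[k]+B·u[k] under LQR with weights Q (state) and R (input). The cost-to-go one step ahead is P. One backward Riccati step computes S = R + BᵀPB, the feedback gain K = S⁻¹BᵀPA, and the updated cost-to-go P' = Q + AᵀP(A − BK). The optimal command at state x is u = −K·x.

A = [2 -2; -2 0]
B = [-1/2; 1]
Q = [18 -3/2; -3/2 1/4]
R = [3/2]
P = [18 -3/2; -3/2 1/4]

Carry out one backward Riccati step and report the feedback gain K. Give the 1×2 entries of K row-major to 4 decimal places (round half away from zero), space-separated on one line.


-2.9677 2.7097

BᵀP = [-10.5000 1.0000]
S = R + BᵀPB = [3/2] + [6.2500] = [7.7500]
BᵀPA = [-23.0000 21.0000]
K = S⁻¹·BᵀPA = [-2.9677 2.7097]
A−BK = [0.5161 -0.6452; 0.9677 -2.7097]
AᵀP(A−BK) = [16.7419 -15.6774; -15.6774 15.0968]
P' = Q + AᵀP(A−BK) = [34.7419 -17.1774; -17.1774 15.3468]
tr(P') = 50.0887


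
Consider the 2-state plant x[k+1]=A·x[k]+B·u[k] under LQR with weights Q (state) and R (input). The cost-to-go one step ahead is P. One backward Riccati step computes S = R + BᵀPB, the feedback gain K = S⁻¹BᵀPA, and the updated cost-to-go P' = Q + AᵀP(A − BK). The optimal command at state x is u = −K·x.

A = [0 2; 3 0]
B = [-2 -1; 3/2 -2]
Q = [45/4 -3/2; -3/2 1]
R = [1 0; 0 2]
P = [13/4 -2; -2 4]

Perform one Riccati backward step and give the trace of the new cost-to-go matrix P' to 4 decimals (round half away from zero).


15.4551

BᵀP = [-9.5000 10.0000; 0.7500 -6.0000]
S = R + BᵀPB = [1 0; 0 2] + [34.0000 -10.5000; -10.5000 11.2500] = [35.0000 -10.5000; -10.5000 13.2500]
BᵀPA = [30.0000 -19.0000; -18.0000 1.5000]
K = S⁻¹·BᵀPA = [0.5898 -0.6676; -0.8911 -0.4158]
A−BK = [0.2885 0.2489; 0.3331 0.1697]
AᵀP(A−BK) = [2.2659 0.5431; 0.5431 0.9392]
P' = Q + AᵀP(A−BK) = [13.5159 -0.9569; -0.9569 1.9392]
tr(P') = 15.4551


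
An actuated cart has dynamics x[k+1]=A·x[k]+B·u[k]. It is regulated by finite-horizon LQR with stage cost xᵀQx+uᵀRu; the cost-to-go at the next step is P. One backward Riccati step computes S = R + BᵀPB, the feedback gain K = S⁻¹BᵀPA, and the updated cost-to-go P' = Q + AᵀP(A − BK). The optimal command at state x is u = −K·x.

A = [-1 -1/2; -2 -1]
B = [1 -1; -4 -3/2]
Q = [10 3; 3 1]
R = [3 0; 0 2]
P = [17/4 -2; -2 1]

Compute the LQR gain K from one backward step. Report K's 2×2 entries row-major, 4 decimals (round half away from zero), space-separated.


BᵀP = [12.2500 -6.0000; -1.2500 0.5000]
S = R + BᵀPB = [3 0; 0 2] + [36.2500 -3.2500; -3.2500 0.5000] = [39.2500 -3.2500; -3.2500 2.5000]
BᵀPA = [-0.2500 -0.1250; 0.2500 0.1250]
K = S⁻¹·BᵀPA = [0.0021 0.0011; 0.1028 0.0514]
A−BK = [-0.8994 -0.4497; -1.8373 -0.9186]
AᵀP(A−BK) = [0.2248 0.1124; 0.1124 0.0562]
P' = Q + AᵀP(A−BK) = [10.2248 3.1124; 3.1124 1.0562]
tr(P') = 11.2810

0.0021 0.0011 0.1028 0.0514


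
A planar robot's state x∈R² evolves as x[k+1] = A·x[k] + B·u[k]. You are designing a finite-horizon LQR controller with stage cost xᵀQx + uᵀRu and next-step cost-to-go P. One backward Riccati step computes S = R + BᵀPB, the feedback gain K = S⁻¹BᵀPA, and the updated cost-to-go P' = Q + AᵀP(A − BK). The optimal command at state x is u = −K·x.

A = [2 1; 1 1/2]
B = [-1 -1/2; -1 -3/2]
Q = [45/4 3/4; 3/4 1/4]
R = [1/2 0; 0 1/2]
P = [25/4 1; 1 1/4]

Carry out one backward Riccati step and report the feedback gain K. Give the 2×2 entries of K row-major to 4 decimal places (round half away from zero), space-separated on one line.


BᵀP = [-7.2500 -1.2500; -4.6250 -0.8750]
S = R + BᵀPB = [1/2 0; 0 1/2] + [8.5000 5.5000; 5.5000 3.6250] = [9.0000 5.5000; 5.5000 4.1250]
BᵀPA = [-15.7500 -7.8750; -10.1250 -5.0625]
K = S⁻¹·BᵀPA = [-1.3500 -0.6750; -0.6545 -0.3273]
A−BK = [0.3227 0.1614; -1.3318 -0.6659]
AᵀP(A−BK) = [1.3602 0.6801; 0.6801 0.3401]
P' = Q + AᵀP(A−BK) = [12.6102 1.4301; 1.4301 0.5901]
tr(P') = 13.2003

-1.3500 -0.6750 -0.6545 -0.3273


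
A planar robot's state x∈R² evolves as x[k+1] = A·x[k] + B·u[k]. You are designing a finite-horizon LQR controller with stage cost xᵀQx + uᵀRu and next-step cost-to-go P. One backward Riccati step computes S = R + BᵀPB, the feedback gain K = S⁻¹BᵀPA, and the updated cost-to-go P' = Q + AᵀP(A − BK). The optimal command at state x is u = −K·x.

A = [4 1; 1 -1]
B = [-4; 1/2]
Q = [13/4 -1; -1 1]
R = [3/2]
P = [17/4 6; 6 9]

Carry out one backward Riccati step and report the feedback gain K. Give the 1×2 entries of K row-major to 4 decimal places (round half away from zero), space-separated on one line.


BᵀP = [-14.0000 -19.5000]
S = R + BᵀPB = [3/2] + [46.2500] = [47.7500]
BᵀPA = [-75.5000 5.5000]
K = S⁻¹·BᵀPA = [-1.5812 0.1152]
A−BK = [-2.3246 1.4607; 1.7906 -1.0576]
AᵀP(A−BK) = [5.6230 -1.3037; -1.3037 0.6165]
P' = Q + AᵀP(A−BK) = [8.8730 -2.3037; -2.3037 1.6165]
tr(P') = 10.4895

-1.5812 0.1152


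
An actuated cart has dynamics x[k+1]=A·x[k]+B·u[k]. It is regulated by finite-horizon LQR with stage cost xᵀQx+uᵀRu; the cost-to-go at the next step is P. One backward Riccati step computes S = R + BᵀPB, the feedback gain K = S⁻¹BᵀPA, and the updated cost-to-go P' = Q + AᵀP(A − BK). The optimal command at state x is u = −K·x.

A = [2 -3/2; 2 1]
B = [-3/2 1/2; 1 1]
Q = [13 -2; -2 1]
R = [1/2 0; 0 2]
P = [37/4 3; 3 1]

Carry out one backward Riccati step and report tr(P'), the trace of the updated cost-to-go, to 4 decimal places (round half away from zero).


BᵀP = [-10.8750 -3.5000; 7.6250 2.5000]
S = R + BᵀPB = [1/2 0; 0 2] + [12.8125 -8.9375; -8.9375 6.3125] = [13.3125 -8.9375; -8.9375 8.3125]
BᵀPA = [-28.7500 12.8125; 20.2500 -8.9375]
K = S⁻¹·BᵀPA = [-1.8843 0.8650; 0.4102 -0.1452]
A−BK = [-1.0315 -0.1299; 3.4741 0.2802]
AᵀP(A−BK) = [2.5218 -0.9421; -0.9421 0.4325]
P' = Q + AᵀP(A−BK) = [15.5218 -2.9421; -2.9421 1.4325]
tr(P') = 16.9543

16.9543


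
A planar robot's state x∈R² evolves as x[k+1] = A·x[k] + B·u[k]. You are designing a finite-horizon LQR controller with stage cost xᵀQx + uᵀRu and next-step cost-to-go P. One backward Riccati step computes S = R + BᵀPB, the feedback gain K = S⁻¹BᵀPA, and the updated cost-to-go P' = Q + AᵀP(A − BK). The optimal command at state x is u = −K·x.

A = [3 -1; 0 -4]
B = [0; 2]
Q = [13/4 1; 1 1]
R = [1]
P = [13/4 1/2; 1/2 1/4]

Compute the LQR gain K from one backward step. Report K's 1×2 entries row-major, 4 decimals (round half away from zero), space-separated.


BᵀP = [1.0000 0.5000]
S = R + BᵀPB = [1] + [1.0000] = [2.0000]
BᵀPA = [3.0000 -3.0000]
K = S⁻¹·BᵀPA = [1.5000 -1.5000]
A−BK = [3.0000 -1.0000; -3.0000 -1.0000]
AᵀP(A−BK) = [24.7500 -11.2500; -11.2500 6.7500]
P' = Q + AᵀP(A−BK) = [28.0000 -10.2500; -10.2500 7.7500]
tr(P') = 35.7500

1.5000 -1.5000


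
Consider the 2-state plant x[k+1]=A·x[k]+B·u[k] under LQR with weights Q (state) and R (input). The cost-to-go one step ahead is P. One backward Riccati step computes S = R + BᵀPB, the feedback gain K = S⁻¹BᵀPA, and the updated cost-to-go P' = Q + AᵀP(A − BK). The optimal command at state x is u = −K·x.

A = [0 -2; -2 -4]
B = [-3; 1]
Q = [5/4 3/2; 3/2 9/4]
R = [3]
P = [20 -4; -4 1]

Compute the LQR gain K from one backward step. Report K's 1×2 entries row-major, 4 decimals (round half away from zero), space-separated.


BᵀP = [-64.0000 13.0000]
S = R + BᵀPB = [3] + [205.0000] = [208.0000]
BᵀPA = [-26.0000 76.0000]
K = S⁻¹·BᵀPA = [-0.1250 0.3654]
A−BK = [-0.3750 -0.9038; -1.8750 -4.3654]
AᵀP(A−BK) = [0.7500 1.5000; 1.5000 4.2308]
P' = Q + AᵀP(A−BK) = [2.0000 3.0000; 3.0000 6.4808]
tr(P') = 8.4808

-0.1250 0.3654


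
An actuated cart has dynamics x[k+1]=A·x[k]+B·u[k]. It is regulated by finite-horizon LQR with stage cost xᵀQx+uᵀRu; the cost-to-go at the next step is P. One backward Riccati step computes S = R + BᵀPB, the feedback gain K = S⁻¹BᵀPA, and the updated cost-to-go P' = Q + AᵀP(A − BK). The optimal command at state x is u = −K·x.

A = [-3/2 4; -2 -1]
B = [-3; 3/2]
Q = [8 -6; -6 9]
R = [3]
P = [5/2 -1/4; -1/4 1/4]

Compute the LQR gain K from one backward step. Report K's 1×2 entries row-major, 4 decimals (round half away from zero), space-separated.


0.3377 -1.1523

BᵀP = [-7.8750 1.1250]
S = R + BᵀPB = [3] + [25.3125] = [28.3125]
BᵀPA = [9.5625 -32.6250]
K = S⁻¹·BᵀPA = [0.3377 -1.1523]
A−BK = [-0.4868 0.5430; -2.5066 0.7285]
AᵀP(A−BK) = [1.8953 -1.8560; -1.8560 4.6556]
P' = Q + AᵀP(A−BK) = [9.8953 -7.8560; -7.8560 13.6556]
tr(P') = 23.5509


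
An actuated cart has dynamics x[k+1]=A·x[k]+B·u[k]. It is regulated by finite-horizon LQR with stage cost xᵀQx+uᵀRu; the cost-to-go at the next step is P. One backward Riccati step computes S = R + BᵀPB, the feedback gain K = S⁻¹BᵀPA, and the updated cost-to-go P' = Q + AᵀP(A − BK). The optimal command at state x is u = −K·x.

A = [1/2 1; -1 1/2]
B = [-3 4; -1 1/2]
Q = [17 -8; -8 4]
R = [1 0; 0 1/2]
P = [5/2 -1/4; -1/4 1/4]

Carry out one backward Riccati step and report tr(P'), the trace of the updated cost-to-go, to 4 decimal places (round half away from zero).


21.3102

BᵀP = [-7.2500 0.5000; 9.8750 -0.8750]
S = R + BᵀPB = [1 0; 0 1/2] + [21.2500 -28.7500; -28.7500 39.0625] = [22.2500 -28.7500; -28.7500 39.5625]
BᵀPA = [-4.1250 -7.0000; 5.8125 9.4375]
K = S⁻¹·BᵀPA = [0.0729 -0.1045; 0.1999 0.1626]
A−BK = [-0.0809 0.0361; -1.0271 0.3142]
AᵀP(A−BK) = [0.2638 -0.0637; -0.0637 0.0464]
P' = Q + AᵀP(A−BK) = [17.2638 -8.0637; -8.0637 4.0464]
tr(P') = 21.3102


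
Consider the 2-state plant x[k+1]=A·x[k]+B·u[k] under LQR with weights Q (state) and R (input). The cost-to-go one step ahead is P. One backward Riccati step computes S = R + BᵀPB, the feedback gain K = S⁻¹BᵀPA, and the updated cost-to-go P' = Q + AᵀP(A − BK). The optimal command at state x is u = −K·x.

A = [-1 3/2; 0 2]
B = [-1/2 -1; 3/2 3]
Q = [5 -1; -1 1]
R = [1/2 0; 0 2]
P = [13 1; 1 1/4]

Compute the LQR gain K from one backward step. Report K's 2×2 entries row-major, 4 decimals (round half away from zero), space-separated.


0.9756 -1.5122 0.4878 -0.7561

BᵀP = [-5.0000 -0.1250; -10.0000 -0.2500]
S = R + BᵀPB = [1/2 0; 0 2] + [2.3125 4.6250; 4.6250 9.2500] = [2.8125 4.6250; 4.6250 11.2500]
BᵀPA = [5.0000 -7.7500; 10.0000 -15.5000]
K = S⁻¹·BᵀPA = [0.9756 -1.5122; 0.4878 -0.7561]
A−BK = [-0.0244 -0.0122; -2.9268 6.5366]
AᵀP(A−BK) = [3.2439 -6.3780; -6.3780 12.8110]
P' = Q + AᵀP(A−BK) = [8.2439 -7.3780; -7.3780 13.8110]
tr(P') = 22.0549


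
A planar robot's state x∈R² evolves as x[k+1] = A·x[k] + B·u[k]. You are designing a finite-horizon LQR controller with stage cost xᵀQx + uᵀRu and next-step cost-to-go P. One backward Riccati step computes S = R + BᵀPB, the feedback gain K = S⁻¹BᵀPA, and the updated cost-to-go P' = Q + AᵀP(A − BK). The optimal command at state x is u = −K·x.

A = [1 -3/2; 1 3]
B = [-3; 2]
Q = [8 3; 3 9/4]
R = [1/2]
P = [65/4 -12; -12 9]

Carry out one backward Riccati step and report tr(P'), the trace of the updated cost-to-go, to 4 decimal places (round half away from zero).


11.0171

BᵀP = [-72.7500 54.0000]
S = R + BᵀPB = [1/2] + [326.2500] = [326.7500]
BᵀPA = [-18.7500 271.1250]
K = S⁻¹·BᵀPA = [-0.0574 0.8298]
A−BK = [0.8279 0.9893; 1.1148 1.3405]
AᵀP(A−BK) = [0.1741 0.1831; 0.1831 0.5931]
P' = Q + AᵀP(A−BK) = [8.1741 3.1831; 3.1831 2.8431]
tr(P') = 11.0171


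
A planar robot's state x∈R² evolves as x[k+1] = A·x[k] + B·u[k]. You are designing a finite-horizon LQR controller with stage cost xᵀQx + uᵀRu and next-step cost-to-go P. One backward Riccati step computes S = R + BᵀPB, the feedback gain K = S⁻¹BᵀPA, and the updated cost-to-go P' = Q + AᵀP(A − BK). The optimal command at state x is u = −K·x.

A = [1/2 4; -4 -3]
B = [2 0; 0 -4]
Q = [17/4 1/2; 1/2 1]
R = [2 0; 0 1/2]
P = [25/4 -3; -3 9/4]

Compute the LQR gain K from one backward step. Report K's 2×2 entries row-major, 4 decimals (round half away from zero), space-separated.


BᵀP = [12.5000 -6.0000; 12.0000 -9.0000]
S = R + BᵀPB = [2 0; 0 1/2] + [25.0000 24.0000; 24.0000 36.0000] = [27.0000 24.0000; 24.0000 36.5000]
BᵀPA = [30.2500 68.0000; 42.0000 75.0000]
K = S⁻¹·BᵀPA = [0.2347 1.6654; 0.9963 0.9597]
A−BK = [0.0305 0.6691; -0.0147 0.8388]
AᵀP(A−BK) = [0.6155 1.3126; 1.3126 7.0217]
P' = Q + AᵀP(A−BK) = [4.8655 1.8126; 1.8126 8.0217]
tr(P') = 12.8872

0.2347 1.6654 0.9963 0.9597


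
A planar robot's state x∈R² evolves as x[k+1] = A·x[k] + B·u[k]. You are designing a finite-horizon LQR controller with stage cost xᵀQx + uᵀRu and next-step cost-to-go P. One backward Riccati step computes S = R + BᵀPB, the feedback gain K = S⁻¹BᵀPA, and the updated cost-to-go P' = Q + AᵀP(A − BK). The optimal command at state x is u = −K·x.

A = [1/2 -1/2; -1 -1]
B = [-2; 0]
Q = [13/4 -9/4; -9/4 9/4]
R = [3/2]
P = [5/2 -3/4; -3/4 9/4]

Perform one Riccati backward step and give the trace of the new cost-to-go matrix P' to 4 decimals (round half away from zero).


BᵀP = [-5.0000 1.5000]
S = R + BᵀPB = [3/2] + [10.0000] = [11.5000]
BᵀPA = [-4.0000 1.0000]
K = S⁻¹·BᵀPA = [-0.3478 0.0870]
A−BK = [-0.1957 -0.3261; -1.0000 -1.0000]
AᵀP(A−BK) = [2.2337 1.9728; 1.9728 2.0380]
P' = Q + AᵀP(A−BK) = [5.4837 -0.2772; -0.2772 4.2880]
tr(P') = 9.7717

9.7717


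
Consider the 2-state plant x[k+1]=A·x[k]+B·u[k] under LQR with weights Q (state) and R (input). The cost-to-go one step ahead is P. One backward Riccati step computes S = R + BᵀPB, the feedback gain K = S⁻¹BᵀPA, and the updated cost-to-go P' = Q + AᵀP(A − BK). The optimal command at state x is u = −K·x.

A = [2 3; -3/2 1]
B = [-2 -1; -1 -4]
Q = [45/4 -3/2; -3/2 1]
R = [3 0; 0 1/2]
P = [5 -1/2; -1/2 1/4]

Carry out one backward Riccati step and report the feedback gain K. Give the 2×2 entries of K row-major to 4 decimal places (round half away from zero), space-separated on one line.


-1.0260 -1.2178 0.2580 -0.2881

BᵀP = [-9.5000 0.7500; -3.0000 -0.5000]
S = R + BᵀPB = [3 0; 0 1/2] + [18.2500 6.5000; 6.5000 5.0000] = [21.2500 6.5000; 6.5000 5.5000]
BᵀPA = [-20.1250 -27.7500; -5.2500 -9.5000]
K = S⁻¹·BᵀPA = [-1.0260 -1.2178; 0.2580 -0.2881]
A−BK = [0.2060 0.2764; -1.4941 -1.3702]
AᵀP(A−BK) = [4.2693 4.8551; 4.8551 5.7203]
P' = Q + AᵀP(A−BK) = [15.5193 3.3551; 3.3551 6.7203]
tr(P') = 22.2395


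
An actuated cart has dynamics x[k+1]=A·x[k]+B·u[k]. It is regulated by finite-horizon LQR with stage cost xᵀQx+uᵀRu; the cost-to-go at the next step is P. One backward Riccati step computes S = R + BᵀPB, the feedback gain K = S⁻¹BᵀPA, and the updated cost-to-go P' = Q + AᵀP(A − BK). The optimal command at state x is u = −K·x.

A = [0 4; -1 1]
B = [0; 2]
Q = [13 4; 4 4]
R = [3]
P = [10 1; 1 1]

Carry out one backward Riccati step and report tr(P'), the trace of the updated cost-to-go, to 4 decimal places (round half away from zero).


BᵀP = [2.0000 2.0000]
S = R + BᵀPB = [3] + [4.0000] = [7.0000]
BᵀPA = [-2.0000 10.0000]
K = S⁻¹·BᵀPA = [-0.2857 1.4286]
A−BK = [0.0000 4.0000; -0.4286 -1.8571]
AᵀP(A−BK) = [0.4286 -2.1429; -2.1429 154.7143]
P' = Q + AᵀP(A−BK) = [13.4286 1.8571; 1.8571 158.7143]
tr(P') = 172.1429

172.1429


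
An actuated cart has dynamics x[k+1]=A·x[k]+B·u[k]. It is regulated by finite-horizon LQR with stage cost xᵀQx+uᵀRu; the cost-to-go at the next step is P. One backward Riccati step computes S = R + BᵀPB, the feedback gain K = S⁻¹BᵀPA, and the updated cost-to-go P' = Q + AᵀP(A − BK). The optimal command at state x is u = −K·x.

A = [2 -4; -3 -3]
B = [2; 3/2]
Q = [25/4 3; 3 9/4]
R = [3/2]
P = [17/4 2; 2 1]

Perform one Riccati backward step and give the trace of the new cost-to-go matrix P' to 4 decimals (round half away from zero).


BᵀP = [11.5000 5.5000]
S = R + BᵀPB = [3/2] + [31.2500] = [32.7500]
BᵀPA = [6.5000 -62.5000]
K = S⁻¹·BᵀPA = [0.1985 -1.9084]
A−BK = [1.6031 -0.1832; -3.2977 -0.1374]
AᵀP(A−BK) = [0.7099 -0.5954; -0.5954 5.7252]
P' = Q + AᵀP(A−BK) = [6.9599 2.4046; 2.4046 7.9752]
tr(P') = 14.9351

14.9351


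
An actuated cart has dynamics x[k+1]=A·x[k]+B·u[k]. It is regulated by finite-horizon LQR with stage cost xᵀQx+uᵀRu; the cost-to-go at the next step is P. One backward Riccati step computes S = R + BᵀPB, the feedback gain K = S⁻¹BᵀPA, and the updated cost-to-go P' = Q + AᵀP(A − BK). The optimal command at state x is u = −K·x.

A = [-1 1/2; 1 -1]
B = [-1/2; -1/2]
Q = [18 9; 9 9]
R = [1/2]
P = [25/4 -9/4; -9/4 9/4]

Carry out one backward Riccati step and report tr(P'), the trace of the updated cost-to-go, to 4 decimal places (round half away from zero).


BᵀP = [-2.0000 0.0000]
S = R + BᵀPB = [1/2] + [1.0000] = [1.5000]
BᵀPA = [2.0000 -1.0000]
K = S⁻¹·BᵀPA = [1.3333 -0.6667]
A−BK = [-0.3333 0.1667; 1.6667 -1.3333]
AᵀP(A−BK) = [10.3333 -7.4167; -7.4167 5.3958]
P' = Q + AᵀP(A−BK) = [28.3333 1.5833; 1.5833 14.3958]
tr(P') = 42.7292

42.7292


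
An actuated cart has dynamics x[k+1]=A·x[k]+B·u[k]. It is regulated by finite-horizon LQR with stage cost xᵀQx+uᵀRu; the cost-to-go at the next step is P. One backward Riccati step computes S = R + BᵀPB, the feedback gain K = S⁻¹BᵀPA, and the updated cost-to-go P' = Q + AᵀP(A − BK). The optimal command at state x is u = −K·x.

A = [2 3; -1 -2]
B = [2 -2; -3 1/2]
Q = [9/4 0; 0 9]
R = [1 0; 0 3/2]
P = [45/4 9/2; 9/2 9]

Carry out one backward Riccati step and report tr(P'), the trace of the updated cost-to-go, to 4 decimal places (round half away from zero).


BᵀP = [9.0000 -18.0000; -20.2500 -4.5000]
S = R + BᵀPB = [1 0; 0 3/2] + [72.0000 -27.0000; -27.0000 38.2500] = [73.0000 -27.0000; -27.0000 39.7500]
BᵀPA = [36.0000 63.0000; -36.0000 -51.7500]
K = S⁻¹·BᵀPA = [0.2113 0.5095; -0.7622 -0.9558]
A−BK = [0.0532 0.0694; 0.0148 0.0064]
AᵀP(A−BK) = [0.9569 1.2489; 1.2489 1.6885]
P' = Q + AᵀP(A−BK) = [3.2069 1.2489; 1.2489 10.6885]
tr(P') = 13.8953

13.8953


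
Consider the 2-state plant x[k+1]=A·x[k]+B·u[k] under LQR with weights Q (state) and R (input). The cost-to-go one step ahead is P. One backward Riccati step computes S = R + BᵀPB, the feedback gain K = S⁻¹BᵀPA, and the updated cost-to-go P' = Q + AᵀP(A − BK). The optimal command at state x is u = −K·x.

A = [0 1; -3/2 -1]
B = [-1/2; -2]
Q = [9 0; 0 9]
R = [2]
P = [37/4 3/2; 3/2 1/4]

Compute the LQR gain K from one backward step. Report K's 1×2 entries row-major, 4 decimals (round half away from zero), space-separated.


BᵀP = [-7.6250 -1.2500]
S = R + BᵀPB = [2] + [6.3125] = [8.3125]
BᵀPA = [1.8750 -6.3750]
K = S⁻¹·BᵀPA = [0.2256 -0.7669]
A−BK = [0.1128 0.6165; -1.0489 -2.5338]
AᵀP(A−BK) = [0.1396 -0.4370; -0.4370 1.6109]
P' = Q + AᵀP(A−BK) = [9.1396 -0.4370; -0.4370 10.6109]
tr(P') = 19.7505

0.2256 -0.7669


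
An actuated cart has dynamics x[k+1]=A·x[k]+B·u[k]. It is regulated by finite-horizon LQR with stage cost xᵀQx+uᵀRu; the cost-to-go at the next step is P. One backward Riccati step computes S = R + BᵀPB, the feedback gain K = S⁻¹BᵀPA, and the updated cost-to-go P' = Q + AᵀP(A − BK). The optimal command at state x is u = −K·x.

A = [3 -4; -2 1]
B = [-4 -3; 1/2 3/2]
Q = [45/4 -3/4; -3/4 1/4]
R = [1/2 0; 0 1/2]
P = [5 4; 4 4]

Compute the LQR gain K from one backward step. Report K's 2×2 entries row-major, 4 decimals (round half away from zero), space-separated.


BᵀP = [-18.0000 -14.0000; -9.0000 -6.0000]
S = R + BᵀPB = [1/2 0; 0 1/2] + [65.0000 33.0000; 33.0000 18.0000] = [65.5000 33.0000; 33.0000 18.5000]
BᵀPA = [-26.0000 58.0000; -15.0000 30.0000]
K = S⁻¹·BᵀPA = [0.1141 0.6762; -1.0143 0.4155]
A−BK = [0.4134 -0.0489; -0.5356 0.0387]
AᵀP(A−BK) = [0.7515 -0.1874; -0.1874 0.3177]
P' = Q + AᵀP(A−BK) = [12.0015 -0.9374; -0.9374 0.5677]
tr(P') = 12.5692

0.1141 0.6762 -1.0143 0.4155


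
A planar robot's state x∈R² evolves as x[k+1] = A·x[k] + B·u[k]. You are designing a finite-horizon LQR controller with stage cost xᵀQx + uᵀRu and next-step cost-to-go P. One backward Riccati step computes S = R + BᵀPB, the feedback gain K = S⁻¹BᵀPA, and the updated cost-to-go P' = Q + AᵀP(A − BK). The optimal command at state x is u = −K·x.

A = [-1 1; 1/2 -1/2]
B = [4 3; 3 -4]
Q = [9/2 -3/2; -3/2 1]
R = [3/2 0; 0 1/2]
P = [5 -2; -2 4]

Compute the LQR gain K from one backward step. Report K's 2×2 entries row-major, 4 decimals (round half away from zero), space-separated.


BᵀP = [14.0000 4.0000; 23.0000 -22.0000]
S = R + BᵀPB = [3/2 0; 0 1/2] + [68.0000 26.0000; 26.0000 157.0000] = [69.5000 26.0000; 26.0000 157.5000]
BᵀPA = [-12.0000 12.0000; -34.0000 34.0000]
K = S⁻¹·BᵀPA = [-0.0980 0.0980; -0.1997 0.1997]
A−BK = [-0.0091 0.0091; -0.0050 0.0050]
AᵀP(A−BK) = [0.0347 -0.0347; -0.0347 0.0347]
P' = Q + AᵀP(A−BK) = [4.5347 -1.5347; -1.5347 1.0347]
tr(P') = 5.5693

-0.0980 0.0980 -0.1997 0.1997
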